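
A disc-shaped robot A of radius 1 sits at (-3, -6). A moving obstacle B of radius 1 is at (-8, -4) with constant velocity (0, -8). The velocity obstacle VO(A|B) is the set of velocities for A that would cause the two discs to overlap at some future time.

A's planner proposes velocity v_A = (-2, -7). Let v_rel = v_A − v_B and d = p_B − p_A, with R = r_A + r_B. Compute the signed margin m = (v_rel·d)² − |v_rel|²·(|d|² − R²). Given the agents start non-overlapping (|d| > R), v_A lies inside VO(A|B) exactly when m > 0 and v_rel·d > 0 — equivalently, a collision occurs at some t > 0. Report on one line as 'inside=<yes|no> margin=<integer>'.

d = (-5, 2),  |d|² = 29;  R = 1+1 = 2,  c = 29−2² = 25
v_rel = (-2, 1),  |v_rel|² = 5;  v_rel·d = (-2)·(-5) + (1)·(2) = 12
5·t² − 24·t + 25 = 0  ⇒  m = 12² − 5·25 = 19
m = 19 > 0,  v_rel·d = 12 > 0  ⇒  inside

inside=yes margin=19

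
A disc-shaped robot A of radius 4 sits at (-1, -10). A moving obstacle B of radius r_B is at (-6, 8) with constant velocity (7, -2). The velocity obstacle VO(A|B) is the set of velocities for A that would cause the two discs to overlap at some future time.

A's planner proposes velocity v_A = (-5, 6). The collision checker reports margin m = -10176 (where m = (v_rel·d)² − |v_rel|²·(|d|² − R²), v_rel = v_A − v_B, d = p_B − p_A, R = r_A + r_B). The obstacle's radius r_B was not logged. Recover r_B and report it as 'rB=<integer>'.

m = -10176
d = (-5, 18);  v_rel = (-12, 8),  |v_rel|² = 208
v_rel×d = (-12)·(18) − (8)·(-5) = -176
since m = R²·208 − (-176)²:  R² = (30976 + -10176) / 208 = 100
R = √100 = 10  ⇒  r_B = 10 − 4 = 6

rB=6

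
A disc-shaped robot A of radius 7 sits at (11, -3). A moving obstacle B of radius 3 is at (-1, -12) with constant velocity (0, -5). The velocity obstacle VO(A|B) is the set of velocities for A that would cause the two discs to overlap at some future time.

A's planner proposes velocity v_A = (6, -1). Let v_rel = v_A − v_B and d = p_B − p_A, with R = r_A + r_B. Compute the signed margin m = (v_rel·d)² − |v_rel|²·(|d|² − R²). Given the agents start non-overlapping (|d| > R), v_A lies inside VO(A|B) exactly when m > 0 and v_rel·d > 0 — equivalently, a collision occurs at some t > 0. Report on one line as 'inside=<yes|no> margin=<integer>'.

d = (-12, -9),  |d|² = 225;  R = 7+3 = 10,  c = 225−10² = 125
v_rel = (6, 4),  |v_rel|² = 52;  v_rel·d = (6)·(-12) + (4)·(-9) = -108
52·t² + 216·t + 125 = 0  ⇒  m = (-108)² − 52·125 = 5164
m = 5164 > 0,  v_rel·d = -108 < 0  ⇒  outside

inside=no margin=5164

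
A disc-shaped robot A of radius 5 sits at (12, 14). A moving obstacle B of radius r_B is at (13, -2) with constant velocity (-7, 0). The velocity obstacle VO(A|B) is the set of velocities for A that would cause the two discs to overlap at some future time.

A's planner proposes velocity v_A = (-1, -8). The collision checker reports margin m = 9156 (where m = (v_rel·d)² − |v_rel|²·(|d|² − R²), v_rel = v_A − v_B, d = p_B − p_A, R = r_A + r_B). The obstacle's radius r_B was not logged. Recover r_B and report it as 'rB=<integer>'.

m = 9156
d = (1, -16);  v_rel = (6, -8),  |v_rel|² = 100
v_rel×d = (6)·(-16) − (-8)·(1) = -88
since m = R²·100 − (-88)²:  R² = (7744 + 9156) / 100 = 169
R = √169 = 13  ⇒  r_B = 13 − 5 = 8

rB=8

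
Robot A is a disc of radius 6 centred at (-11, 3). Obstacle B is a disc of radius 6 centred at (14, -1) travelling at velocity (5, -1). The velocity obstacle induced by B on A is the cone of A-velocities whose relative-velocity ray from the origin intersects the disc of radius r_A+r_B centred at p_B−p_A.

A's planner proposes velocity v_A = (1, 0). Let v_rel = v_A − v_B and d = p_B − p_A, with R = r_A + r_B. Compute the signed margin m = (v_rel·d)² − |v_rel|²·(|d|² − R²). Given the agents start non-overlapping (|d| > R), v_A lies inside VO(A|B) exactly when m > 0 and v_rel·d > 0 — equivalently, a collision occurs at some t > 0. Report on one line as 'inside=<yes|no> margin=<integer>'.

d = (25, -4),  |d|² = 641;  R = 6+6 = 12,  c = 641−12² = 497
v_rel = (-4, 1),  |v_rel|² = 17;  v_rel·d = (-4)·(25) + (1)·(-4) = -104
17·t² + 208·t + 497 = 0  ⇒  m = (-104)² − 17·497 = 2367
m = 2367 > 0,  v_rel·d = -104 < 0  ⇒  outside

inside=no margin=2367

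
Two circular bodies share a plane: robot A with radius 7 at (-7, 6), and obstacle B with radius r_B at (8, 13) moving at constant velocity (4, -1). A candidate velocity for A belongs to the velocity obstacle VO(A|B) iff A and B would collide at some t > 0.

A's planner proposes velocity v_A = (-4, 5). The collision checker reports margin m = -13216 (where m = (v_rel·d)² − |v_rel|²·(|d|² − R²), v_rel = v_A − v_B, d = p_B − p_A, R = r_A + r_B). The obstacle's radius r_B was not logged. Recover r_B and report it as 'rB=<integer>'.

m = -13216
d = (15, 7);  v_rel = (-8, 6),  |v_rel|² = 100
v_rel×d = (-8)·(7) − (6)·(15) = -146
since m = R²·100 − (-146)²:  R² = (21316 + -13216) / 100 = 81
R = √81 = 9  ⇒  r_B = 9 − 7 = 2

rB=2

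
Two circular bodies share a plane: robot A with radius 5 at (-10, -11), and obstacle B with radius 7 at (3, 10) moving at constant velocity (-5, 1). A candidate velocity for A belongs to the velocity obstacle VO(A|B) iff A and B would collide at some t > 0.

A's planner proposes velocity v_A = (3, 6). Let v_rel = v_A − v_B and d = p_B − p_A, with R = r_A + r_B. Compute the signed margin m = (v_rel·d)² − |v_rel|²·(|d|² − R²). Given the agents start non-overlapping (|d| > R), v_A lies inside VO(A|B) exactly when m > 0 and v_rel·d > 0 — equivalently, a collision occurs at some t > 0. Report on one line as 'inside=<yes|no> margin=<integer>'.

d = (13, 21),  |d|² = 610;  R = 5+7 = 12,  c = 610−12² = 466
v_rel = (8, 5),  |v_rel|² = 89;  v_rel·d = (8)·(13) + (5)·(21) = 209
89·t² − 418·t + 466 = 0  ⇒  m = 209² − 89·466 = 2207
m = 2207 > 0,  v_rel·d = 209 > 0  ⇒  inside

inside=yes margin=2207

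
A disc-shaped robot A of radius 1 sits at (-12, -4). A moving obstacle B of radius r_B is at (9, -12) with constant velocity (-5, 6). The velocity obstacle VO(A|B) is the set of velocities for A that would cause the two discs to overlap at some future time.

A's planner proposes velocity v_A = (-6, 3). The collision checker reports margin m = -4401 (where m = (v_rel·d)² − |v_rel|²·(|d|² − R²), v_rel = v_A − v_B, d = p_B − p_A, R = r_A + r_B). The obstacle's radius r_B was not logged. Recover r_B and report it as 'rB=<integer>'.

m = -4401
d = (21, -8);  v_rel = (-1, -3),  |v_rel|² = 10
v_rel×d = (-1)·(-8) − (-3)·(21) = 71
since m = R²·10 − 71²:  R² = (5041 + -4401) / 10 = 64
R = √64 = 8  ⇒  r_B = 8 − 1 = 7

rB=7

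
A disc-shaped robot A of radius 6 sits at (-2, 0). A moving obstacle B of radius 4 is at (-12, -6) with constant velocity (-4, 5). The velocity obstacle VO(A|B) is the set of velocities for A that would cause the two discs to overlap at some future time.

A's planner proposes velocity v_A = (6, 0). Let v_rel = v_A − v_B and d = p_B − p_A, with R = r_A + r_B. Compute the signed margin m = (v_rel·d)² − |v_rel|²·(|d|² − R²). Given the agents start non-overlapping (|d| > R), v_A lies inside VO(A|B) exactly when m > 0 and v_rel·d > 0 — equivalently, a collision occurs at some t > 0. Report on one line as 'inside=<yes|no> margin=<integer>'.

d = (-10, -6),  |d|² = 136;  R = 6+4 = 10,  c = 136−10² = 36
v_rel = (10, -5),  |v_rel|² = 125;  v_rel·d = (10)·(-10) + (-5)·(-6) = -70
125·t² + 140·t + 36 = 0  ⇒  m = (-70)² − 125·36 = 400
m = 400 > 0,  v_rel·d = -70 < 0  ⇒  outside

inside=no margin=400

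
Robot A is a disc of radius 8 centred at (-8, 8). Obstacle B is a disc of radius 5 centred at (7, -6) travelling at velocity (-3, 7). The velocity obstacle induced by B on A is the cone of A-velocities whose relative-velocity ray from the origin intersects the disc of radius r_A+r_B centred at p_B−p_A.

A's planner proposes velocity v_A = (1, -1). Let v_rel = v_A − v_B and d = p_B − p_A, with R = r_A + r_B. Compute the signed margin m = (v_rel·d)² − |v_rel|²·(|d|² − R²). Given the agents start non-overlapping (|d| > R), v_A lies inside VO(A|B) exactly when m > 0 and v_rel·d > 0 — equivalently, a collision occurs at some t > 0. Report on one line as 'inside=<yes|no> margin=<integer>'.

d = (15, -14),  |d|² = 421;  R = 8+5 = 13,  c = 421−13² = 252
v_rel = (4, -8),  |v_rel|² = 80;  v_rel·d = (4)·(15) + (-8)·(-14) = 172
80·t² − 344·t + 252 = 0  ⇒  m = 172² − 80·252 = 9424
m = 9424 > 0,  v_rel·d = 172 > 0  ⇒  inside

inside=yes margin=9424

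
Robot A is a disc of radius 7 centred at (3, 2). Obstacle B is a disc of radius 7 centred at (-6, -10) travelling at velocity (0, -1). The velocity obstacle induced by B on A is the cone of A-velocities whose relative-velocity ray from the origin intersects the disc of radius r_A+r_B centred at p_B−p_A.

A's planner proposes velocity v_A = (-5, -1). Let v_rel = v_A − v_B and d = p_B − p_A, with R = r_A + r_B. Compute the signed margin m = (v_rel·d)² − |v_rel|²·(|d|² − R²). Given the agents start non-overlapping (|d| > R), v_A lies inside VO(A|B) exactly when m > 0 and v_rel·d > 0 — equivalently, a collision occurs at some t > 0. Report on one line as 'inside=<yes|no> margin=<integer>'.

d = (-9, -12),  |d|² = 225;  R = 7+7 = 14,  c = 225−14² = 29
v_rel = (-5, 0),  |v_rel|² = 25;  v_rel·d = (-5)·(-9) + (0)·(-12) = 45
25·t² − 90·t + 29 = 0  ⇒  m = 45² − 25·29 = 1300
m = 1300 > 0,  v_rel·d = 45 > 0  ⇒  inside

inside=yes margin=1300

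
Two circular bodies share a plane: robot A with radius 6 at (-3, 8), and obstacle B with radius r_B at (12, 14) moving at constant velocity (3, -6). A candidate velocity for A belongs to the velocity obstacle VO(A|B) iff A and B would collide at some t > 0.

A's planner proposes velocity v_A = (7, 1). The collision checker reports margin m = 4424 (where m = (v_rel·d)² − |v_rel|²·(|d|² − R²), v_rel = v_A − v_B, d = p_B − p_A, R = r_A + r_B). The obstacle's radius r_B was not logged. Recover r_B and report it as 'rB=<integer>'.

m = 4424
d = (15, 6);  v_rel = (4, 7),  |v_rel|² = 65
v_rel×d = (4)·(6) − (7)·(15) = -81
since m = R²·65 − (-81)²:  R² = (6561 + 4424) / 65 = 169
R = √169 = 13  ⇒  r_B = 13 − 6 = 7

rB=7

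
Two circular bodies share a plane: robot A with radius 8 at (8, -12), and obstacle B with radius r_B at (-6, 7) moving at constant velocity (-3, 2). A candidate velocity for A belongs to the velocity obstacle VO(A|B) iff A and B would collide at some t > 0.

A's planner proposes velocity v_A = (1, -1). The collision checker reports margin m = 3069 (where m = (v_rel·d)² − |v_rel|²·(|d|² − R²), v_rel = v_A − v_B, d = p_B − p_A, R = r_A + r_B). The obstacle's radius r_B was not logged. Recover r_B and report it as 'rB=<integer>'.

m = 3069
d = (-14, 19);  v_rel = (4, -3),  |v_rel|² = 25
v_rel×d = (4)·(19) − (-3)·(-14) = 34
since m = R²·25 − 34²:  R² = (1156 + 3069) / 25 = 169
R = √169 = 13  ⇒  r_B = 13 − 8 = 5

rB=5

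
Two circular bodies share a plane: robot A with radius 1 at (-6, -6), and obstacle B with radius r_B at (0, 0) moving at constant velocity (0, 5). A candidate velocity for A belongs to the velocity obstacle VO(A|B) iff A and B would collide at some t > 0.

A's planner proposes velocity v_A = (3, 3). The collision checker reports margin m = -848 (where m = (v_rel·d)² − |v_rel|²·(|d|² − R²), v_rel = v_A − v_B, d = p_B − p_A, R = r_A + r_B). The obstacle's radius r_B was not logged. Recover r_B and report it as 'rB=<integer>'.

m = -848
d = (6, 6);  v_rel = (3, -2),  |v_rel|² = 13
v_rel×d = (3)·(6) − (-2)·(6) = 30
since m = R²·13 − 30²:  R² = (900 + -848) / 13 = 4
R = √4 = 2  ⇒  r_B = 2 − 1 = 1

rB=1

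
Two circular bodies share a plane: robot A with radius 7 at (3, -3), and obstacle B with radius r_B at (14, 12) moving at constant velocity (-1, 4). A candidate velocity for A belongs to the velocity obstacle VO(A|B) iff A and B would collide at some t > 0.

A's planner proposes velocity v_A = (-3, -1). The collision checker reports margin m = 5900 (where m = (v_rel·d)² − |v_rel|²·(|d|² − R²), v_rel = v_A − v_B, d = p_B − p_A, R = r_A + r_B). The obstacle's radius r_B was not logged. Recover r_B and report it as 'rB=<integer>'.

m = 5900
d = (11, 15);  v_rel = (-2, -5),  |v_rel|² = 29
v_rel×d = (-2)·(15) − (-5)·(11) = 25
since m = R²·29 − 25²:  R² = (625 + 5900) / 29 = 225
R = √225 = 15  ⇒  r_B = 15 − 7 = 8

rB=8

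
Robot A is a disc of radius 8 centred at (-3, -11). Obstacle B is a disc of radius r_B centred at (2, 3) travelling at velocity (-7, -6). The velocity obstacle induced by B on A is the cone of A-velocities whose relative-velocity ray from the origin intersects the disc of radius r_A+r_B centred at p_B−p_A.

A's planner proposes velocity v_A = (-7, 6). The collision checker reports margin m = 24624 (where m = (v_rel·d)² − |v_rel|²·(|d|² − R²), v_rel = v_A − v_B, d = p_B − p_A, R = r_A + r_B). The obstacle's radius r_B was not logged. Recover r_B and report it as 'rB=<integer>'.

m = 24624
d = (5, 14);  v_rel = (0, 12),  |v_rel|² = 144
v_rel×d = (0)·(14) − (12)·(5) = -60
since m = R²·144 − (-60)²:  R² = (3600 + 24624) / 144 = 196
R = √196 = 14  ⇒  r_B = 14 − 8 = 6

rB=6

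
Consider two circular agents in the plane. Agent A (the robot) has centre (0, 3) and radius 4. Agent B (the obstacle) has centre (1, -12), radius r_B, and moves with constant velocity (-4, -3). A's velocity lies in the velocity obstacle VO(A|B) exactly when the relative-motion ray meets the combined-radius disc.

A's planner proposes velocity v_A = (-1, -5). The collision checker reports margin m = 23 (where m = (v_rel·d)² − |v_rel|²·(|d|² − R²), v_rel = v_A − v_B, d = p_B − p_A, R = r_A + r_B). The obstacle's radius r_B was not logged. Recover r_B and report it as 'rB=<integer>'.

m = 23
d = (1, -15);  v_rel = (3, -2),  |v_rel|² = 13
v_rel×d = (3)·(-15) − (-2)·(1) = -43
since m = R²·13 − (-43)²:  R² = (1849 + 23) / 13 = 144
R = √144 = 12  ⇒  r_B = 12 − 4 = 8

rB=8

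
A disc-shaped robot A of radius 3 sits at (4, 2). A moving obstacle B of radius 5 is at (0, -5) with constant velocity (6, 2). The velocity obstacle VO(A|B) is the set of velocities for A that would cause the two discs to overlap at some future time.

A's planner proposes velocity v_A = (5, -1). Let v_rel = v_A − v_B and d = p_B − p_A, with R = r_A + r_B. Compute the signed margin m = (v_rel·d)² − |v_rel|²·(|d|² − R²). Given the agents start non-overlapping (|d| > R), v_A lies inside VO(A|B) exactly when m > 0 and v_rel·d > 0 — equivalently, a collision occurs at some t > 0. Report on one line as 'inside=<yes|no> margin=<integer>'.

d = (-4, -7),  |d|² = 65;  R = 3+5 = 8,  c = 65−8² = 1
v_rel = (-1, -3),  |v_rel|² = 10;  v_rel·d = (-1)·(-4) + (-3)·(-7) = 25
10·t² − 50·t + 1 = 0  ⇒  m = 25² − 10·1 = 615
m = 615 > 0,  v_rel·d = 25 > 0  ⇒  inside

inside=yes margin=615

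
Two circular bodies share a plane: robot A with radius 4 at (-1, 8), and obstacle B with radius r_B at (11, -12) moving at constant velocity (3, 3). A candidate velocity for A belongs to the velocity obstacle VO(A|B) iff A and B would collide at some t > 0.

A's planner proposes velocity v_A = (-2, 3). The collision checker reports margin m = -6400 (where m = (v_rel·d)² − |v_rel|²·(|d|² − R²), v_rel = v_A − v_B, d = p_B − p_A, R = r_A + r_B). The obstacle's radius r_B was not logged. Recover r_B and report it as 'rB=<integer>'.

m = -6400
d = (12, -20);  v_rel = (-5, 0),  |v_rel|² = 25
v_rel×d = (-5)·(-20) − (0)·(12) = 100
since m = R²·25 − 100²:  R² = (10000 + -6400) / 25 = 144
R = √144 = 12  ⇒  r_B = 12 − 4 = 8

rB=8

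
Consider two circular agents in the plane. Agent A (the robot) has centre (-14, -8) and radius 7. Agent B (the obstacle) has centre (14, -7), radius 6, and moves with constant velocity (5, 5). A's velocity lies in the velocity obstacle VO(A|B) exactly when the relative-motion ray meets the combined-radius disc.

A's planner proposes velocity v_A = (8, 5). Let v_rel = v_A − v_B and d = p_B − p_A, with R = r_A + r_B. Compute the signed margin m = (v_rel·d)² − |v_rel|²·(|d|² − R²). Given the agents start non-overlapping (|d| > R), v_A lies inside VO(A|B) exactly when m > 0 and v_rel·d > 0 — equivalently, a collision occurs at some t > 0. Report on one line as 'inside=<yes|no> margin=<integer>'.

d = (28, 1),  |d|² = 785;  R = 7+6 = 13,  c = 785−13² = 616
v_rel = (3, 0),  |v_rel|² = 9;  v_rel·d = (3)·(28) + (0)·(1) = 84
9·t² − 168·t + 616 = 0  ⇒  m = 84² − 9·616 = 1512
m = 1512 > 0,  v_rel·d = 84 > 0  ⇒  inside

inside=yes margin=1512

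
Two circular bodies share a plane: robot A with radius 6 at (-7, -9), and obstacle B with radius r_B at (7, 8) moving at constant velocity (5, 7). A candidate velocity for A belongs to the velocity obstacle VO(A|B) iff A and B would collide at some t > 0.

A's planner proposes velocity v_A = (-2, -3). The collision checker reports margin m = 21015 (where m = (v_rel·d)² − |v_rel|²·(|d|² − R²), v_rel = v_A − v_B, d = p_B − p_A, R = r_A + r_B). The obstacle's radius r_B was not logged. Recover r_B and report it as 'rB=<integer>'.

m = 21015
d = (14, 17);  v_rel = (-7, -10),  |v_rel|² = 149
v_rel×d = (-7)·(17) − (-10)·(14) = 21
since m = R²·149 − 21²:  R² = (441 + 21015) / 149 = 144
R = √144 = 12  ⇒  r_B = 12 − 6 = 6

rB=6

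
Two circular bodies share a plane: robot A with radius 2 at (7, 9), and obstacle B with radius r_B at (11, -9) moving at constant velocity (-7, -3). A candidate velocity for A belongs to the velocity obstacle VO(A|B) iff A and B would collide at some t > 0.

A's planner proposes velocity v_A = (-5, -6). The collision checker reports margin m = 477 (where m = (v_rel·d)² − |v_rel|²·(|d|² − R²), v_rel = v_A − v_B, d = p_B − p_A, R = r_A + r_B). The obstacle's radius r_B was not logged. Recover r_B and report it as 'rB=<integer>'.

m = 477
d = (4, -18);  v_rel = (2, -3),  |v_rel|² = 13
v_rel×d = (2)·(-18) − (-3)·(4) = -24
since m = R²·13 − (-24)²:  R² = (576 + 477) / 13 = 81
R = √81 = 9  ⇒  r_B = 9 − 2 = 7

rB=7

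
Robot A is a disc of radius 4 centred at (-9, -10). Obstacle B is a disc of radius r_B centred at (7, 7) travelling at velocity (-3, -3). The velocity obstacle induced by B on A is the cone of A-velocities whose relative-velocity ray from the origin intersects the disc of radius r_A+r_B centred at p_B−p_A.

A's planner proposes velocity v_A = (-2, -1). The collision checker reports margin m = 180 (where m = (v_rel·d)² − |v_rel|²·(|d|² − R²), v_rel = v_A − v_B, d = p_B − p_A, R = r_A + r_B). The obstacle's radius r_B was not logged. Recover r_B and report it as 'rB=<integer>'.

m = 180
d = (16, 17);  v_rel = (1, 2),  |v_rel|² = 5
v_rel×d = (1)·(17) − (2)·(16) = -15
since m = R²·5 − (-15)²:  R² = (225 + 180) / 5 = 81
R = √81 = 9  ⇒  r_B = 9 − 4 = 5

rB=5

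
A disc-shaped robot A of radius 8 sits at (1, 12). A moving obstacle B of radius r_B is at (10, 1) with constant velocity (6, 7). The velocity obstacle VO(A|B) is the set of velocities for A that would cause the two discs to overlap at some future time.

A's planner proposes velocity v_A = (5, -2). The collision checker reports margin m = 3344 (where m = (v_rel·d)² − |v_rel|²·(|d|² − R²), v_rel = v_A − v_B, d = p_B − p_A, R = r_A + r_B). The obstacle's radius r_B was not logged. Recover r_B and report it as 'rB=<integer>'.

m = 3344
d = (9, -11);  v_rel = (-1, -9),  |v_rel|² = 82
v_rel×d = (-1)·(-11) − (-9)·(9) = 92
since m = R²·82 − 92²:  R² = (8464 + 3344) / 82 = 144
R = √144 = 12  ⇒  r_B = 12 − 8 = 4

rB=4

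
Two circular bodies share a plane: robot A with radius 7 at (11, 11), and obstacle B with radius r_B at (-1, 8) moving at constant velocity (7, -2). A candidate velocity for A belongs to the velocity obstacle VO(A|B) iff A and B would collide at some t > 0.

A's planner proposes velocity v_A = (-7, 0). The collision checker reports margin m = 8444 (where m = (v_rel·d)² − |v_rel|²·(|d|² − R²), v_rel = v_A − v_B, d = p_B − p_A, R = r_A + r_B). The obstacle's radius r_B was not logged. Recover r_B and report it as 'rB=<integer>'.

m = 8444
d = (-12, -3);  v_rel = (-14, 2),  |v_rel|² = 200
v_rel×d = (-14)·(-3) − (2)·(-12) = 66
since m = R²·200 − 66²:  R² = (4356 + 8444) / 200 = 64
R = √64 = 8  ⇒  r_B = 8 − 7 = 1

rB=1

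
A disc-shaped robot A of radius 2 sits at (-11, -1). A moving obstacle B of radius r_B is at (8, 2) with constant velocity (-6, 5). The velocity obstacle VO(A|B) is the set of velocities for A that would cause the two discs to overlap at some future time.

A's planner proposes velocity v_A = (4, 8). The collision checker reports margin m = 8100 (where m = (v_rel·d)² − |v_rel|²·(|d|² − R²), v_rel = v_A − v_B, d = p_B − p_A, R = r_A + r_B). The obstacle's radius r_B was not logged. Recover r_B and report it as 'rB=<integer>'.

m = 8100
d = (19, 3);  v_rel = (10, 3),  |v_rel|² = 109
v_rel×d = (10)·(3) − (3)·(19) = -27
since m = R²·109 − (-27)²:  R² = (729 + 8100) / 109 = 81
R = √81 = 9  ⇒  r_B = 9 − 2 = 7

rB=7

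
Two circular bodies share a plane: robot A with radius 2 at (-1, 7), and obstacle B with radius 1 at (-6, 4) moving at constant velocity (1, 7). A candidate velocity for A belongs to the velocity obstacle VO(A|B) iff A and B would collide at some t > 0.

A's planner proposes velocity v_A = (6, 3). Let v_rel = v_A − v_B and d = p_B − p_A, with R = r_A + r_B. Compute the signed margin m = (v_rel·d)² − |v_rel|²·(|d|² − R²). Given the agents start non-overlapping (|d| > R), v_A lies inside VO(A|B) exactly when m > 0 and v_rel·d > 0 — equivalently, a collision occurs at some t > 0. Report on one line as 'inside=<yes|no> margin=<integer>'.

d = (-5, -3),  |d|² = 34;  R = 2+1 = 3,  c = 34−3² = 25
v_rel = (5, -4),  |v_rel|² = 41;  v_rel·d = (5)·(-5) + (-4)·(-3) = -13
41·t² + 26·t + 25 = 0  ⇒  m = (-13)² − 41·25 = -856
m = -856 < 0,  v_rel·d = -13 < 0  ⇒  outside

inside=no margin=-856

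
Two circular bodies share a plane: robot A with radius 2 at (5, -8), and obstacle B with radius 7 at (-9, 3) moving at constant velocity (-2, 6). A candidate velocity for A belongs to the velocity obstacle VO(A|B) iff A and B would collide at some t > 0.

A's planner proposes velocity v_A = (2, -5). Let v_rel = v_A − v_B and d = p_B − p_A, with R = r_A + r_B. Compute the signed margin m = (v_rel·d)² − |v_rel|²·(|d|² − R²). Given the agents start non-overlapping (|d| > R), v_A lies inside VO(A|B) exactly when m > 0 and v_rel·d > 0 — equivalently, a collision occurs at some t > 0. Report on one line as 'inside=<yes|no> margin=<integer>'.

d = (-14, 11),  |d|² = 317;  R = 2+7 = 9,  c = 317−9² = 236
v_rel = (4, -11),  |v_rel|² = 137;  v_rel·d = (4)·(-14) + (-11)·(11) = -177
137·t² + 354·t + 236 = 0  ⇒  m = (-177)² − 137·236 = -1003
m = -1003 < 0,  v_rel·d = -177 < 0  ⇒  outside

inside=no margin=-1003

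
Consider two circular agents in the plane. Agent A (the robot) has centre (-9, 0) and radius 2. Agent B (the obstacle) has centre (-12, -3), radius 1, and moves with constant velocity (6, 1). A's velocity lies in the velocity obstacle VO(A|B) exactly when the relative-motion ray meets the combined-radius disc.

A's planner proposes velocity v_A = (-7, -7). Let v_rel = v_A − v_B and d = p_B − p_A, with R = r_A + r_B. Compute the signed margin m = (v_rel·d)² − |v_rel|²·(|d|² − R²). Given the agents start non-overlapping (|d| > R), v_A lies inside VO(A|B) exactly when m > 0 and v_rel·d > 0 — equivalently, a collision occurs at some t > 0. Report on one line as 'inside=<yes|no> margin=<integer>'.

d = (-3, -3),  |d|² = 18;  R = 2+1 = 3,  c = 18−3² = 9
v_rel = (-13, -8),  |v_rel|² = 233;  v_rel·d = (-13)·(-3) + (-8)·(-3) = 63
233·t² − 126·t + 9 = 0  ⇒  m = 63² − 233·9 = 1872
m = 1872 > 0,  v_rel·d = 63 > 0  ⇒  inside

inside=yes margin=1872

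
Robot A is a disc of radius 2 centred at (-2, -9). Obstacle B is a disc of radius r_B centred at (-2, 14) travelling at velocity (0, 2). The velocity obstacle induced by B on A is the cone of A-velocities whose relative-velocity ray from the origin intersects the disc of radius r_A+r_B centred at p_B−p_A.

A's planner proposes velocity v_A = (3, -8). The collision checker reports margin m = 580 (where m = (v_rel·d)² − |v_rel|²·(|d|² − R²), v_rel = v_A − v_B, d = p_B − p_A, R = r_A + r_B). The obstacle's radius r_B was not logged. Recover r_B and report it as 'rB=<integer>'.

m = 580
d = (0, 23);  v_rel = (3, -10),  |v_rel|² = 109
v_rel×d = (3)·(23) − (-10)·(0) = 69
since m = R²·109 − 69²:  R² = (4761 + 580) / 109 = 49
R = √49 = 7  ⇒  r_B = 7 − 2 = 5

rB=5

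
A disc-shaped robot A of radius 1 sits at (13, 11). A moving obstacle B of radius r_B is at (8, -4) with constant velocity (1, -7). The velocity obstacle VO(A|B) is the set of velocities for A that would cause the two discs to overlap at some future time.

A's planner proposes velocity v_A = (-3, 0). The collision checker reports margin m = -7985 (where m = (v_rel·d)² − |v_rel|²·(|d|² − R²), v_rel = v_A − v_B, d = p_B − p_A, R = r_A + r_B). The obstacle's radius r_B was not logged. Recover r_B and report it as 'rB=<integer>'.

m = -7985
d = (-5, -15);  v_rel = (-4, 7),  |v_rel|² = 65
v_rel×d = (-4)·(-15) − (7)·(-5) = 95
since m = R²·65 − 95²:  R² = (9025 + -7985) / 65 = 16
R = √16 = 4  ⇒  r_B = 4 − 1 = 3

rB=3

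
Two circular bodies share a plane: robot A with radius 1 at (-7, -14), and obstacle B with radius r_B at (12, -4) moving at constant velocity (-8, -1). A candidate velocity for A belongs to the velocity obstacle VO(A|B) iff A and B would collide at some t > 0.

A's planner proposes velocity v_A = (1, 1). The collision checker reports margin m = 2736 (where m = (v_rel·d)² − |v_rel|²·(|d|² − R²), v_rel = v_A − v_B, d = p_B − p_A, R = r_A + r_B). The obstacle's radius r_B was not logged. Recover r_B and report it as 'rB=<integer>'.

m = 2736
d = (19, 10);  v_rel = (9, 2),  |v_rel|² = 85
v_rel×d = (9)·(10) − (2)·(19) = 52
since m = R²·85 − 52²:  R² = (2704 + 2736) / 85 = 64
R = √64 = 8  ⇒  r_B = 8 − 1 = 7

rB=7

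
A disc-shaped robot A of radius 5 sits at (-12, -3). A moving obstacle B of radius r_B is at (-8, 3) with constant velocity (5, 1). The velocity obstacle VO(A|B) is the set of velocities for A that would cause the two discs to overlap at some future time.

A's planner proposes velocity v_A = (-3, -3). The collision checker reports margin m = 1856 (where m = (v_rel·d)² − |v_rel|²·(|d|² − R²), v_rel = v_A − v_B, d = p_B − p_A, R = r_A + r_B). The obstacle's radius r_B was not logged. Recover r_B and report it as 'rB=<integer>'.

m = 1856
d = (4, 6);  v_rel = (-8, -4),  |v_rel|² = 80
v_rel×d = (-8)·(6) − (-4)·(4) = -32
since m = R²·80 − (-32)²:  R² = (1024 + 1856) / 80 = 36
R = √36 = 6  ⇒  r_B = 6 − 5 = 1

rB=1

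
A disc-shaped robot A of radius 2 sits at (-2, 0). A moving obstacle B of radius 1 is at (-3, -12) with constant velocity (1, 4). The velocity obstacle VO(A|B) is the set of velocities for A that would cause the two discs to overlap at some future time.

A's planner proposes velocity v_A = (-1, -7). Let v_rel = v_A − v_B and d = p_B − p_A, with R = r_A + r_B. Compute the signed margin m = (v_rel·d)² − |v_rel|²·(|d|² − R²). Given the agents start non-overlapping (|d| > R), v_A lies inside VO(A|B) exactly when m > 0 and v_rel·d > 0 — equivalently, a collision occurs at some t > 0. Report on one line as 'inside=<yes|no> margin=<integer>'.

d = (-1, -12),  |d|² = 145;  R = 2+1 = 3,  c = 145−3² = 136
v_rel = (-2, -11),  |v_rel|² = 125;  v_rel·d = (-2)·(-1) + (-11)·(-12) = 134
125·t² − 268·t + 136 = 0  ⇒  m = 134² − 125·136 = 956
m = 956 > 0,  v_rel·d = 134 > 0  ⇒  inside

inside=yes margin=956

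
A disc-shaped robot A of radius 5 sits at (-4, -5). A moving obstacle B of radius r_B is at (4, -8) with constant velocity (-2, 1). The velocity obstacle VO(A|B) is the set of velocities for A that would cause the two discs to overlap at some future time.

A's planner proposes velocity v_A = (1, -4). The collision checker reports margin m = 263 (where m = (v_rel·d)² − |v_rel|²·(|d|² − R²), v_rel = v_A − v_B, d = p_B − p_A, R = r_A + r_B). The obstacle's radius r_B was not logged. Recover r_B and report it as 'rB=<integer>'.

m = 263
d = (8, -3);  v_rel = (3, -5),  |v_rel|² = 34
v_rel×d = (3)·(-3) − (-5)·(8) = 31
since m = R²·34 − 31²:  R² = (961 + 263) / 34 = 36
R = √36 = 6  ⇒  r_B = 6 − 5 = 1

rB=1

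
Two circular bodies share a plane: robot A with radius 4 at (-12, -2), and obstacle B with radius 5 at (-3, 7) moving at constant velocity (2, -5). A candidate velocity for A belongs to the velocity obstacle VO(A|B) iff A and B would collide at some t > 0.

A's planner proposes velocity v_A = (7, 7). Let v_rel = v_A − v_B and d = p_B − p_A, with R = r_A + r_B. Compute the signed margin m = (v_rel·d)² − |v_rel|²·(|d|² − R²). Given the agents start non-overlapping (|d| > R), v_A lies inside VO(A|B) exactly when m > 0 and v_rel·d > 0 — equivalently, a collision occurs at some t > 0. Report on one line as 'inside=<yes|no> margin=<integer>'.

d = (9, 9),  |d|² = 162;  R = 4+5 = 9,  c = 162−9² = 81
v_rel = (5, 12),  |v_rel|² = 169;  v_rel·d = (5)·(9) + (12)·(9) = 153
169·t² − 306·t + 81 = 0  ⇒  m = 153² − 169·81 = 9720
m = 9720 > 0,  v_rel·d = 153 > 0  ⇒  inside

inside=yes margin=9720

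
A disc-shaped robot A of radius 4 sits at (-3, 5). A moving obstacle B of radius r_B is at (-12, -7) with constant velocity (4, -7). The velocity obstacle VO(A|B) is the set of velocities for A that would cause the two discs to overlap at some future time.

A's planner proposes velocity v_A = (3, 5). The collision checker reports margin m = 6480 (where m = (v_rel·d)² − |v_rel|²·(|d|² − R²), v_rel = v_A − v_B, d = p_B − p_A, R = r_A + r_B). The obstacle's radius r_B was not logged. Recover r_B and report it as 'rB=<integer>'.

m = 6480
d = (-9, -12);  v_rel = (-1, 12),  |v_rel|² = 145
v_rel×d = (-1)·(-12) − (12)·(-9) = 120
since m = R²·145 − 120²:  R² = (14400 + 6480) / 145 = 144
R = √144 = 12  ⇒  r_B = 12 − 4 = 8

rB=8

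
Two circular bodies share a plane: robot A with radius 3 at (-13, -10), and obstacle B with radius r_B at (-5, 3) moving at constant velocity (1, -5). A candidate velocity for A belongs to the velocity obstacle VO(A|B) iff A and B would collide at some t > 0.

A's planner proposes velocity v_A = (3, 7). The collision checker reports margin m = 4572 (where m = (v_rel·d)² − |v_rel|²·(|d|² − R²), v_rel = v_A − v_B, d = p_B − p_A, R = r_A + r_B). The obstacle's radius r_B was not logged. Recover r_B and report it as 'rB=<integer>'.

m = 4572
d = (8, 13);  v_rel = (2, 12),  |v_rel|² = 148
v_rel×d = (2)·(13) − (12)·(8) = -70
since m = R²·148 − (-70)²:  R² = (4900 + 4572) / 148 = 64
R = √64 = 8  ⇒  r_B = 8 − 3 = 5

rB=5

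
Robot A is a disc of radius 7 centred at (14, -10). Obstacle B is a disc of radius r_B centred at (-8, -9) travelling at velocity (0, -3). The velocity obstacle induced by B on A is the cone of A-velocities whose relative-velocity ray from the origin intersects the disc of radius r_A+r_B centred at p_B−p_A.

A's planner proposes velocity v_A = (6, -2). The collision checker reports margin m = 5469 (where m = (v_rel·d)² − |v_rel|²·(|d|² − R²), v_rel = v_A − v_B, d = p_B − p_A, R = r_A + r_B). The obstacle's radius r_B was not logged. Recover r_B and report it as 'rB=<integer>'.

m = 5469
d = (-22, 1);  v_rel = (6, 1),  |v_rel|² = 37
v_rel×d = (6)·(1) − (1)·(-22) = 28
since m = R²·37 − 28²:  R² = (784 + 5469) / 37 = 169
R = √169 = 13  ⇒  r_B = 13 − 7 = 6

rB=6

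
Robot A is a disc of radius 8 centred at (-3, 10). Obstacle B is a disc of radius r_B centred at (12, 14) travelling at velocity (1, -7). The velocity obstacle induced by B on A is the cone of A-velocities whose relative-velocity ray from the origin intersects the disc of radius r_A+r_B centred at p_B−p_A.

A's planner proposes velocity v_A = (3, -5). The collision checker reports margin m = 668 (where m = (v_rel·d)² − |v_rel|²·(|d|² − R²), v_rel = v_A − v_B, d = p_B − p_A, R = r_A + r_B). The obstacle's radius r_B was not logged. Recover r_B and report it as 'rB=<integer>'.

m = 668
d = (15, 4);  v_rel = (2, 2),  |v_rel|² = 8
v_rel×d = (2)·(4) − (2)·(15) = -22
since m = R²·8 − (-22)²:  R² = (484 + 668) / 8 = 144
R = √144 = 12  ⇒  r_B = 12 − 8 = 4

rB=4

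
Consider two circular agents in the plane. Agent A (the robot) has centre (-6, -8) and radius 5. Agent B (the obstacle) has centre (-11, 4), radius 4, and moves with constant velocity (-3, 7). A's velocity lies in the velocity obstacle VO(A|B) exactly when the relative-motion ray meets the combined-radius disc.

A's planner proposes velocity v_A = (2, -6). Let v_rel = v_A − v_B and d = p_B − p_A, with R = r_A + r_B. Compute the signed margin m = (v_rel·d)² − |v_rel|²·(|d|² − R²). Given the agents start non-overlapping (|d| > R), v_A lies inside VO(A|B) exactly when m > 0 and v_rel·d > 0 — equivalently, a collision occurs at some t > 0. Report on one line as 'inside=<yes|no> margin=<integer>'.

d = (-5, 12),  |d|² = 169;  R = 5+4 = 9,  c = 169−9² = 88
v_rel = (5, -13),  |v_rel|² = 194;  v_rel·d = (5)·(-5) + (-13)·(12) = -181
194·t² + 362·t + 88 = 0  ⇒  m = (-181)² − 194·88 = 15689
m = 15689 > 0,  v_rel·d = -181 < 0  ⇒  outside

inside=no margin=15689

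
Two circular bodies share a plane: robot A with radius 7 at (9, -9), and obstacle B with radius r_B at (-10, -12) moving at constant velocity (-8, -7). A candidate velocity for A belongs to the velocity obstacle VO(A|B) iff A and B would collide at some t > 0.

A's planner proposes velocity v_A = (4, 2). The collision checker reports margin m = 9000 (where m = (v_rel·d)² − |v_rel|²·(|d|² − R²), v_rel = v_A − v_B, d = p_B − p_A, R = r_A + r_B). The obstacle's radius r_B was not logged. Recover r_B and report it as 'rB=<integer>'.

m = 9000
d = (-19, -3);  v_rel = (12, 9),  |v_rel|² = 225
v_rel×d = (12)·(-3) − (9)·(-19) = 135
since m = R²·225 − 135²:  R² = (18225 + 9000) / 225 = 121
R = √121 = 11  ⇒  r_B = 11 − 7 = 4

rB=4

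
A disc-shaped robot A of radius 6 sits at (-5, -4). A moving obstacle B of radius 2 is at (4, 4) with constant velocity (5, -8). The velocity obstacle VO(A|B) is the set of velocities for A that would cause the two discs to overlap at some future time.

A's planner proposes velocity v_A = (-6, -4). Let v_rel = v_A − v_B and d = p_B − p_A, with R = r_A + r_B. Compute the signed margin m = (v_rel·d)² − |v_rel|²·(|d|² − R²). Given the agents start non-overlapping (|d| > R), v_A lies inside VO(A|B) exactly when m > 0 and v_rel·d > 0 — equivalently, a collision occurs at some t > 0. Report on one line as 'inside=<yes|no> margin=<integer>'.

d = (9, 8),  |d|² = 145;  R = 6+2 = 8,  c = 145−8² = 81
v_rel = (-11, 4),  |v_rel|² = 137;  v_rel·d = (-11)·(9) + (4)·(8) = -67
137·t² + 134·t + 81 = 0  ⇒  m = (-67)² − 137·81 = -6608
m = -6608 < 0,  v_rel·d = -67 < 0  ⇒  outside

inside=no margin=-6608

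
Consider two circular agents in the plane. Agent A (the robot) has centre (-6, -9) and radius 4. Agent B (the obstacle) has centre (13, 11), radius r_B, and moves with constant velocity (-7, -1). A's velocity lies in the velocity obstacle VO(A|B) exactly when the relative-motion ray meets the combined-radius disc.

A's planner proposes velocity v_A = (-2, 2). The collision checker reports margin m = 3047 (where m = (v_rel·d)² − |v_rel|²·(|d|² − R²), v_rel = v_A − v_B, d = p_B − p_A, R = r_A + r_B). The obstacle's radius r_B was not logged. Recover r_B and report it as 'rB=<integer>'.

m = 3047
d = (19, 20);  v_rel = (5, 3),  |v_rel|² = 34
v_rel×d = (5)·(20) − (3)·(19) = 43
since m = R²·34 − 43²:  R² = (1849 + 3047) / 34 = 144
R = √144 = 12  ⇒  r_B = 12 − 4 = 8

rB=8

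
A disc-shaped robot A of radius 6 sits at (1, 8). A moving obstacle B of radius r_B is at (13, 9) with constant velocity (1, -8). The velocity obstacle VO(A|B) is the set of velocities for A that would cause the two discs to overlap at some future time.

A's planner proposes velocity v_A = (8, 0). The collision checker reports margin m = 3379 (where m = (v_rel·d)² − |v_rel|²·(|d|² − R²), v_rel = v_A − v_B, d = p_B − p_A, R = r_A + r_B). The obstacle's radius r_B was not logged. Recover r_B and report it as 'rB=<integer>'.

m = 3379
d = (12, 1);  v_rel = (7, 8),  |v_rel|² = 113
v_rel×d = (7)·(1) − (8)·(12) = -89
since m = R²·113 − (-89)²:  R² = (7921 + 3379) / 113 = 100
R = √100 = 10  ⇒  r_B = 10 − 6 = 4

rB=4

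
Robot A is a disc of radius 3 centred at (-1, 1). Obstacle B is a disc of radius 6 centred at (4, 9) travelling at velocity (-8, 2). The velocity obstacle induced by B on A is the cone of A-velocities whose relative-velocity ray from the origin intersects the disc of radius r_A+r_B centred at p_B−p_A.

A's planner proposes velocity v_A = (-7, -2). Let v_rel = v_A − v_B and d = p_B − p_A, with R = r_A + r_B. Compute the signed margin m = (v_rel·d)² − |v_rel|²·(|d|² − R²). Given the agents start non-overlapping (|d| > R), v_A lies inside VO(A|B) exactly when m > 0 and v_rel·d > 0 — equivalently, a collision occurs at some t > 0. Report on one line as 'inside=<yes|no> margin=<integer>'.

d = (5, 8),  |d|² = 89;  R = 3+6 = 9,  c = 89−9² = 8
v_rel = (1, -4),  |v_rel|² = 17;  v_rel·d = (1)·(5) + (-4)·(8) = -27
17·t² + 54·t + 8 = 0  ⇒  m = (-27)² − 17·8 = 593
m = 593 > 0,  v_rel·d = -27 < 0  ⇒  outside

inside=no margin=593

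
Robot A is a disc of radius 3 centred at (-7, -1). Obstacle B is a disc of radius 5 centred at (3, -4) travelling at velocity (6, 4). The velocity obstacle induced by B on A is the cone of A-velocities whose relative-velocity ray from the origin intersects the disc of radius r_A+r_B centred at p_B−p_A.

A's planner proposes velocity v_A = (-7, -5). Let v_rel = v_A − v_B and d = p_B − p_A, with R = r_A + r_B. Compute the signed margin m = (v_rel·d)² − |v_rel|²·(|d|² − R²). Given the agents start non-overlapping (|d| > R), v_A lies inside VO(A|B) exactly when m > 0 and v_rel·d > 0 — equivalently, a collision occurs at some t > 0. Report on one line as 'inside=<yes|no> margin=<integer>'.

d = (10, -3),  |d|² = 109;  R = 3+5 = 8,  c = 109−8² = 45
v_rel = (-13, -9),  |v_rel|² = 250;  v_rel·d = (-13)·(10) + (-9)·(-3) = -103
250·t² + 206·t + 45 = 0  ⇒  m = (-103)² − 250·45 = -641
m = -641 < 0,  v_rel·d = -103 < 0  ⇒  outside

inside=no margin=-641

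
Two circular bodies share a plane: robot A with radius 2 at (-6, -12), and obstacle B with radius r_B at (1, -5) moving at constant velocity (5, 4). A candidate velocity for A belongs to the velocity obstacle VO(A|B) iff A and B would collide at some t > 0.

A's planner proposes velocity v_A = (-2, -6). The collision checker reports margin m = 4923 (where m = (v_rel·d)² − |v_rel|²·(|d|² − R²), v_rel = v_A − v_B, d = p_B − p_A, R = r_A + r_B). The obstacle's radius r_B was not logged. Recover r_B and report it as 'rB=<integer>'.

m = 4923
d = (7, 7);  v_rel = (-7, -10),  |v_rel|² = 149
v_rel×d = (-7)·(7) − (-10)·(7) = 21
since m = R²·149 − 21²:  R² = (441 + 4923) / 149 = 36
R = √36 = 6  ⇒  r_B = 6 − 2 = 4

rB=4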